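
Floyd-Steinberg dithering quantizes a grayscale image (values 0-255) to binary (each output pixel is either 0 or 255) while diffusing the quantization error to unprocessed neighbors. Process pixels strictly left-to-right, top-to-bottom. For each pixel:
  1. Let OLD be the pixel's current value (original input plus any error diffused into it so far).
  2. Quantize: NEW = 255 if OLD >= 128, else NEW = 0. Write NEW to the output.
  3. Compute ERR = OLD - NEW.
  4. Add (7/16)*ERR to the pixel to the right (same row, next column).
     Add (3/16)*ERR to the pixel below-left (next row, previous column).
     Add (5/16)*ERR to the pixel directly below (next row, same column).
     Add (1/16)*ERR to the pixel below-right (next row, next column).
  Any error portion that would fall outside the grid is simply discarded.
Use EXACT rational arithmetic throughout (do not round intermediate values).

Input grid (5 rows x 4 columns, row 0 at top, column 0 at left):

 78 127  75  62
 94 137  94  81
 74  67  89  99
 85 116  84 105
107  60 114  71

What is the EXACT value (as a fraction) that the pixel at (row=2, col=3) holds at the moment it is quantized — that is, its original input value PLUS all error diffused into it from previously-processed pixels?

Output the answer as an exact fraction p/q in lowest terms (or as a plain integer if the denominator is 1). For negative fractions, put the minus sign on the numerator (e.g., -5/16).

(0,0): OLD=78 → NEW=0, ERR=78
(0,1): OLD=1289/8 → NEW=255, ERR=-751/8
(0,2): OLD=4343/128 → NEW=0, ERR=4343/128
(0,3): OLD=157377/2048 → NEW=0, ERR=157377/2048
(1,0): OLD=12899/128 → NEW=0, ERR=12899/128
(1,1): OLD=166901/1024 → NEW=255, ERR=-94219/1024
(1,2): OLD=2388441/32768 → NEW=0, ERR=2388441/32768
(1,3): OLD=72888383/524288 → NEW=255, ERR=-60805057/524288
(2,0): OLD=1445719/16384 → NEW=0, ERR=1445719/16384
(2,1): OLD=50759789/524288 → NEW=0, ERR=50759789/524288
(2,2): OLD=132790577/1048576 → NEW=0, ERR=132790577/1048576
(2,3): OLD=2058857965/16777216 → NEW=0, ERR=2058857965/16777216
Target (2,3): original=99, with diffused error = 2058857965/16777216

Answer: 2058857965/16777216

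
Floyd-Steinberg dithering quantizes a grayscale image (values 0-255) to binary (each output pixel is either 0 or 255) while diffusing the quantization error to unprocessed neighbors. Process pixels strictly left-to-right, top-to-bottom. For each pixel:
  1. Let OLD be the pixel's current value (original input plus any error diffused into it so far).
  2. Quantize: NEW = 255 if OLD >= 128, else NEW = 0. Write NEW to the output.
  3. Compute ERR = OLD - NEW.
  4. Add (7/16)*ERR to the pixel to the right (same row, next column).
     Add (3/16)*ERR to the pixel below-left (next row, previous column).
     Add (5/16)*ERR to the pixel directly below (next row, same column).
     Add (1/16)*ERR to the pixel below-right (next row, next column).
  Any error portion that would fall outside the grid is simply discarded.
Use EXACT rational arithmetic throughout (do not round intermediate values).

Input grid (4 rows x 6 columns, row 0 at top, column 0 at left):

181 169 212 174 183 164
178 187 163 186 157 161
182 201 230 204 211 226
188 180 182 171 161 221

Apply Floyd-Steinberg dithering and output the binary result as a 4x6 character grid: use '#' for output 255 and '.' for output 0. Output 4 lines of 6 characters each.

Answer: #####.
#.#.##
####.#
#.#.##

Derivation:
(0,0): OLD=181 → NEW=255, ERR=-74
(0,1): OLD=1093/8 → NEW=255, ERR=-947/8
(0,2): OLD=20507/128 → NEW=255, ERR=-12133/128
(0,3): OLD=271421/2048 → NEW=255, ERR=-250819/2048
(0,4): OLD=4240811/32768 → NEW=255, ERR=-4115029/32768
(0,5): OLD=57178029/524288 → NEW=0, ERR=57178029/524288
(1,0): OLD=16983/128 → NEW=255, ERR=-15657/128
(1,1): OLD=75873/1024 → NEW=0, ERR=75873/1024
(1,2): OLD=4437877/32768 → NEW=255, ERR=-3917963/32768
(1,3): OLD=8643793/131072 → NEW=0, ERR=8643793/131072
(1,4): OLD=1337159763/8388608 → NEW=255, ERR=-801935277/8388608
(1,5): OLD=19516302165/134217728 → NEW=255, ERR=-14709218475/134217728
(2,0): OLD=2583227/16384 → NEW=255, ERR=-1594693/16384
(2,1): OLD=79433785/524288 → NEW=255, ERR=-54259655/524288
(2,2): OLD=1378697707/8388608 → NEW=255, ERR=-760397333/8388608
(2,3): OLD=10707422291/67108864 → NEW=255, ERR=-6405338029/67108864
(2,4): OLD=264013083769/2147483648 → NEW=0, ERR=264013083769/2147483648
(2,5): OLD=8231359548639/34359738368 → NEW=255, ERR=-530373735201/34359738368
(3,0): OLD=1159128459/8388608 → NEW=255, ERR=-979966581/8388608
(3,1): OLD=4930488879/67108864 → NEW=0, ERR=4930488879/67108864
(3,2): OLD=86678645437/536870912 → NEW=255, ERR=-50223437123/536870912
(3,3): OLD=4041782470903/34359738368 → NEW=0, ERR=4041782470903/34359738368
(3,4): OLD=66526777878679/274877906944 → NEW=255, ERR=-3567088392041/274877906944
(3,5): OLD=959577385524089/4398046511104 → NEW=255, ERR=-161924474807431/4398046511104
Row 0: #####.
Row 1: #.#.##
Row 2: ####.#
Row 3: #.#.##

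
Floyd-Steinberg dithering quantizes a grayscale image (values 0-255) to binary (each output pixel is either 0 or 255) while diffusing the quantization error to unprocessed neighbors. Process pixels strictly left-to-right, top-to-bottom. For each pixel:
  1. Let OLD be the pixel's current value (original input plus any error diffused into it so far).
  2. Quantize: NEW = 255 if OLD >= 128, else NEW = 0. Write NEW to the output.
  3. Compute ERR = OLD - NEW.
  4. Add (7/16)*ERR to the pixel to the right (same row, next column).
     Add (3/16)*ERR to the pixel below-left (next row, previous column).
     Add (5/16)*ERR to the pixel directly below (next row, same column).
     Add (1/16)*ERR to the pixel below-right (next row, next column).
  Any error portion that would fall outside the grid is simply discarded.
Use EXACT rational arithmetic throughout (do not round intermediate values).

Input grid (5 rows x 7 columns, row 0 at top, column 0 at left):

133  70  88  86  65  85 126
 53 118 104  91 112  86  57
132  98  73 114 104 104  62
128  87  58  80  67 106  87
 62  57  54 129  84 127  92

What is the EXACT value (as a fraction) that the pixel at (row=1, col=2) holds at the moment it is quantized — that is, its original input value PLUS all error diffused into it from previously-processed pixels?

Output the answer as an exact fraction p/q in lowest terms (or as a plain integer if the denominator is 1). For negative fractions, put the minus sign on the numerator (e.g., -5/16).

Answer: 3572077/32768

Derivation:
(0,0): OLD=133 → NEW=255, ERR=-122
(0,1): OLD=133/8 → NEW=0, ERR=133/8
(0,2): OLD=12195/128 → NEW=0, ERR=12195/128
(0,3): OLD=261493/2048 → NEW=0, ERR=261493/2048
(0,4): OLD=3960371/32768 → NEW=0, ERR=3960371/32768
(0,5): OLD=72287077/524288 → NEW=255, ERR=-61406363/524288
(0,6): OLD=627120067/8388608 → NEW=0, ERR=627120067/8388608
(1,0): OLD=2303/128 → NEW=0, ERR=2303/128
(1,1): OLD=144697/1024 → NEW=255, ERR=-116423/1024
(1,2): OLD=3572077/32768 → NEW=0, ERR=3572077/32768
Target (1,2): original=104, with diffused error = 3572077/32768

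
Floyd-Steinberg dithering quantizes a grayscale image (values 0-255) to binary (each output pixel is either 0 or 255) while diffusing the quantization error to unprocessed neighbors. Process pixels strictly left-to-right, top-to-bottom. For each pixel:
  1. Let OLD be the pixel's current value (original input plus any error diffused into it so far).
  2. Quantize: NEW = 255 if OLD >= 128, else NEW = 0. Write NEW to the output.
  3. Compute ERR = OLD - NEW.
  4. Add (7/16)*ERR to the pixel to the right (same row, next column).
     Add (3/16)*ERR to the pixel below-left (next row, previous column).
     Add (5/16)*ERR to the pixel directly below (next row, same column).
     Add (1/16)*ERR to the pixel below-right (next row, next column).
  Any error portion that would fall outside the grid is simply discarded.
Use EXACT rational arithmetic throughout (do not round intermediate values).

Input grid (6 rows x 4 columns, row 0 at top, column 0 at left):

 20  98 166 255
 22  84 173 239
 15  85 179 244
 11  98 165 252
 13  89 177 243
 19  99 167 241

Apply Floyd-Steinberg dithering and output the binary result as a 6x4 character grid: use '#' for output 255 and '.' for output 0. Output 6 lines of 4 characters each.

Answer: ..##
.#.#
..##
.#.#
..##
.#.#

Derivation:
(0,0): OLD=20 → NEW=0, ERR=20
(0,1): OLD=427/4 → NEW=0, ERR=427/4
(0,2): OLD=13613/64 → NEW=255, ERR=-2707/64
(0,3): OLD=242171/1024 → NEW=255, ERR=-18949/1024
(1,0): OLD=3089/64 → NEW=0, ERR=3089/64
(1,1): OLD=67479/512 → NEW=255, ERR=-63081/512
(1,2): OLD=1787203/16384 → NEW=0, ERR=1787203/16384
(1,3): OLD=72953925/262144 → NEW=255, ERR=6107205/262144
(2,0): OLD=57197/8192 → NEW=0, ERR=57197/8192
(2,1): OLD=19142431/262144 → NEW=0, ERR=19142431/262144
(2,2): OLD=126722227/524288 → NEW=255, ERR=-6971213/524288
(2,3): OLD=2116284407/8388608 → NEW=255, ERR=-22810633/8388608
(3,0): OLD=112716157/4194304 → NEW=0, ERR=112716157/4194304
(3,1): OLD=8759052003/67108864 → NEW=255, ERR=-8353708317/67108864
(3,2): OLD=118582873565/1073741824 → NEW=0, ERR=118582873565/1073741824
(3,3): OLD=5130531299979/17179869184 → NEW=255, ERR=749664658059/17179869184
(4,0): OLD=-2085188679/1073741824 → NEW=0, ERR=-2085188679/1073741824
(4,1): OLD=615359664075/8589934592 → NEW=0, ERR=615359664075/8589934592
(4,2): OLD=66865499356363/274877906944 → NEW=255, ERR=-3228366914357/274877906944
(4,3): OLD=1136457122075133/4398046511104 → NEW=255, ERR=14955261743613/4398046511104
(5,0): OLD=4374011561033/137438953472 → NEW=0, ERR=4374011561033/137438953472
(5,1): OLD=584881403660863/4398046511104 → NEW=255, ERR=-536620456670657/4398046511104
(5,2): OLD=253028051908249/2199023255552 → NEW=0, ERR=253028051908249/2199023255552
(5,3): OLD=20524382511620863/70368744177664 → NEW=255, ERR=2580352746316543/70368744177664
Row 0: ..##
Row 1: .#.#
Row 2: ..##
Row 3: .#.#
Row 4: ..##
Row 5: .#.#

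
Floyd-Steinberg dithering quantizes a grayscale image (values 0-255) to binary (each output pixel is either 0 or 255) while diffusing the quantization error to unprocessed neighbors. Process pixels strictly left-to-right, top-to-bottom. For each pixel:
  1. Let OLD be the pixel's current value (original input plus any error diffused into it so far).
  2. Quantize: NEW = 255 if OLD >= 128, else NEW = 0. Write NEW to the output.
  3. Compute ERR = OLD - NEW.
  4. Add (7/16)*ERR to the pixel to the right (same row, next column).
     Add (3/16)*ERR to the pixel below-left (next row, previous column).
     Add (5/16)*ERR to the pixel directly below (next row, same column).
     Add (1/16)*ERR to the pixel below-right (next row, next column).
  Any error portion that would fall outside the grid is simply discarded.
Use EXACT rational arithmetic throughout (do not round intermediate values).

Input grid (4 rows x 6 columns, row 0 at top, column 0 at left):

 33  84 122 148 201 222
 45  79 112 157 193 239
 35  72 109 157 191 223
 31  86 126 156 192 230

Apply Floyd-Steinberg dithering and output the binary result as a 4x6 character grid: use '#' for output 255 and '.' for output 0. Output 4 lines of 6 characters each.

Answer: ..#.##
..####
.#..##
..##.#

Derivation:
(0,0): OLD=33 → NEW=0, ERR=33
(0,1): OLD=1575/16 → NEW=0, ERR=1575/16
(0,2): OLD=42257/256 → NEW=255, ERR=-23023/256
(0,3): OLD=445047/4096 → NEW=0, ERR=445047/4096
(0,4): OLD=16288065/65536 → NEW=255, ERR=-423615/65536
(0,5): OLD=229818567/1048576 → NEW=255, ERR=-37568313/1048576
(1,0): OLD=18885/256 → NEW=0, ERR=18885/256
(1,1): OLD=260579/2048 → NEW=0, ERR=260579/2048
(1,2): OLD=10884639/65536 → NEW=255, ERR=-5827041/65536
(1,3): OLD=38069043/262144 → NEW=255, ERR=-28777677/262144
(1,4): OLD=2399565625/16777216 → NEW=255, ERR=-1878624455/16777216
(1,5): OLD=47891792319/268435456 → NEW=255, ERR=-20559248961/268435456
(2,0): OLD=2684017/32768 → NEW=0, ERR=2684017/32768
(2,1): OLD=142119787/1048576 → NEW=255, ERR=-125267093/1048576
(2,2): OLD=273767937/16777216 → NEW=0, ERR=273767937/16777216
(2,3): OLD=13862144825/134217728 → NEW=0, ERR=13862144825/134217728
(2,4): OLD=772972736555/4294967296 → NEW=255, ERR=-322243923925/4294967296
(2,5): OLD=10943068067293/68719476736 → NEW=255, ERR=-6580398500387/68719476736
(3,0): OLD=573735137/16777216 → NEW=0, ERR=573735137/16777216
(3,1): OLD=9637874125/134217728 → NEW=0, ERR=9637874125/134217728
(3,2): OLD=187275511287/1073741824 → NEW=255, ERR=-86528653833/1073741824
(3,3): OLD=9618732055589/68719476736 → NEW=255, ERR=-7904734512091/68719476736
(3,4): OLD=58674899841797/549755813888 → NEW=0, ERR=58674899841797/549755813888
(3,5): OLD=2129362531722539/8796093022208 → NEW=255, ERR=-113641188940501/8796093022208
Row 0: ..#.##
Row 1: ..####
Row 2: .#..##
Row 3: ..##.#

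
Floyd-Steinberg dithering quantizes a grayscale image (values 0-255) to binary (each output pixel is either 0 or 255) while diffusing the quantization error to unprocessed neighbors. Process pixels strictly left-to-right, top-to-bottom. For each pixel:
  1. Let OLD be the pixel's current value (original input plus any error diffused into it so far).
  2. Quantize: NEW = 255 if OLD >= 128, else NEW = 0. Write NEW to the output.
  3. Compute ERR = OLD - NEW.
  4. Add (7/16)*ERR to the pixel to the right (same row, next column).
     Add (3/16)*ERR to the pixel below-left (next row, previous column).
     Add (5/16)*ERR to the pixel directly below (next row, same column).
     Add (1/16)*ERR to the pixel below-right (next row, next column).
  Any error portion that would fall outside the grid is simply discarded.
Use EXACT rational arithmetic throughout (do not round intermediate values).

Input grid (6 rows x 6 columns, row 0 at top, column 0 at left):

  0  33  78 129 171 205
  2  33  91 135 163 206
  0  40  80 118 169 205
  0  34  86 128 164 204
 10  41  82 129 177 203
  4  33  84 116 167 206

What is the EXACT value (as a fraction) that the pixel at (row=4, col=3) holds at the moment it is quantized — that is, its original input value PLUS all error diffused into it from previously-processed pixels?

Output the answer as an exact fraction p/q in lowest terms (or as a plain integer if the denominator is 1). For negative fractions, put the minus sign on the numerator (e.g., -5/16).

Answer: 75830829824811/1099511627776

Derivation:
(0,0): OLD=0 → NEW=0, ERR=0
(0,1): OLD=33 → NEW=0, ERR=33
(0,2): OLD=1479/16 → NEW=0, ERR=1479/16
(0,3): OLD=43377/256 → NEW=255, ERR=-21903/256
(0,4): OLD=547095/4096 → NEW=255, ERR=-497385/4096
(0,5): OLD=9953185/65536 → NEW=255, ERR=-6758495/65536
(1,0): OLD=131/16 → NEW=0, ERR=131/16
(1,1): OLD=8221/128 → NEW=0, ERR=8221/128
(1,2): OLD=548889/4096 → NEW=255, ERR=-495591/4096
(1,3): OLD=628113/16384 → NEW=0, ERR=628113/16384
(1,4): OLD=122831599/1048576 → NEW=0, ERR=122831599/1048576
(1,5): OLD=3647917529/16777216 → NEW=255, ERR=-630272551/16777216
(2,0): OLD=29903/2048 → NEW=0, ERR=29903/2048
(2,1): OLD=2902205/65536 → NEW=0, ERR=2902205/65536
(2,2): OLD=76300743/1048576 → NEW=0, ERR=76300743/1048576
(2,3): OLD=1478218175/8388608 → NEW=255, ERR=-660876865/8388608
(2,4): OLD=44692213933/268435456 → NEW=255, ERR=-23758827347/268435456
(2,5): OLD=695179589515/4294967296 → NEW=255, ERR=-400037070965/4294967296
(3,0): OLD=13491095/1048576 → NEW=0, ERR=13491095/1048576
(3,1): OLD=570625987/8388608 → NEW=0, ERR=570625987/8388608
(3,2): OLD=8488993941/67108864 → NEW=0, ERR=8488993941/67108864
(3,3): OLD=629963854003/4294967296 → NEW=255, ERR=-465252806477/4294967296
(3,4): OLD=2287019091915/34359738368 → NEW=0, ERR=2287019091915/34359738368
(3,5): OLD=109116706937541/549755813888 → NEW=255, ERR=-31071025603899/549755813888
(4,0): OLD=3593699041/134217728 → NEW=0, ERR=3593699041/134217728
(4,1): OLD=211513625621/2147483648 → NEW=0, ERR=211513625621/2147483648
(4,2): OLD=10209067998079/68719476736 → NEW=255, ERR=-7314398569601/68719476736
(4,3): OLD=75830829824811/1099511627776 → NEW=0, ERR=75830829824811/1099511627776
Target (4,3): original=129, with diffused error = 75830829824811/1099511627776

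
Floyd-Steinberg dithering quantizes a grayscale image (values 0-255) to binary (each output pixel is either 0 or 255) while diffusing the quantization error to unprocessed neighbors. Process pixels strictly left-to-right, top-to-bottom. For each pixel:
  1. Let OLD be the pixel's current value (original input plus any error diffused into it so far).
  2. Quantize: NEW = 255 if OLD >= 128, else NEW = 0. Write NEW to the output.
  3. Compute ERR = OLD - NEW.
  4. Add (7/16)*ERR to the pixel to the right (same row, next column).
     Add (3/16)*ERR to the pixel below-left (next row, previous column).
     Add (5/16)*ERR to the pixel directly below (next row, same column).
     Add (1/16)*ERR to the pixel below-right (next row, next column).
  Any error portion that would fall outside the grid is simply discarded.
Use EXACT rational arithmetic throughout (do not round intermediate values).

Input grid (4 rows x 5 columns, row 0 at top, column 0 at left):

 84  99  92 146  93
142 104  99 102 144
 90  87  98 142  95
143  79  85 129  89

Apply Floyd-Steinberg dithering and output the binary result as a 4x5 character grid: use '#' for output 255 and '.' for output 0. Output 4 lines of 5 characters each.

(0,0): OLD=84 → NEW=0, ERR=84
(0,1): OLD=543/4 → NEW=255, ERR=-477/4
(0,2): OLD=2549/64 → NEW=0, ERR=2549/64
(0,3): OLD=167347/1024 → NEW=255, ERR=-93773/1024
(0,4): OLD=867301/16384 → NEW=0, ERR=867301/16384
(1,0): OLD=9337/64 → NEW=255, ERR=-6983/64
(1,1): OLD=16239/512 → NEW=0, ERR=16239/512
(1,2): OLD=1649851/16384 → NEW=0, ERR=1649851/16384
(1,3): OLD=8510063/65536 → NEW=255, ERR=-8201617/65536
(1,4): OLD=104928173/1048576 → NEW=0, ERR=104928173/1048576
(2,0): OLD=506677/8192 → NEW=0, ERR=506677/8192
(2,1): OLD=35660151/262144 → NEW=255, ERR=-31186569/262144
(2,2): OLD=234618853/4194304 → NEW=0, ERR=234618853/4194304
(2,3): OLD=10228773151/67108864 → NEW=255, ERR=-6883987169/67108864
(2,4): OLD=78996122649/1073741824 → NEW=0, ERR=78996122649/1073741824
(3,0): OLD=587294085/4194304 → NEW=255, ERR=-482253435/4194304
(3,1): OLD=197087937/33554432 → NEW=0, ERR=197087937/33554432
(3,2): OLD=84161071227/1073741824 → NEW=0, ERR=84161071227/1073741824
(3,3): OLD=318957805515/2147483648 → NEW=255, ERR=-228650524725/2147483648
(3,4): OLD=2027136678759/34359738368 → NEW=0, ERR=2027136678759/34359738368
Row 0: .#.#.
Row 1: #..#.
Row 2: .#.#.
Row 3: #..#.

Answer: .#.#.
#..#.
.#.#.
#..#.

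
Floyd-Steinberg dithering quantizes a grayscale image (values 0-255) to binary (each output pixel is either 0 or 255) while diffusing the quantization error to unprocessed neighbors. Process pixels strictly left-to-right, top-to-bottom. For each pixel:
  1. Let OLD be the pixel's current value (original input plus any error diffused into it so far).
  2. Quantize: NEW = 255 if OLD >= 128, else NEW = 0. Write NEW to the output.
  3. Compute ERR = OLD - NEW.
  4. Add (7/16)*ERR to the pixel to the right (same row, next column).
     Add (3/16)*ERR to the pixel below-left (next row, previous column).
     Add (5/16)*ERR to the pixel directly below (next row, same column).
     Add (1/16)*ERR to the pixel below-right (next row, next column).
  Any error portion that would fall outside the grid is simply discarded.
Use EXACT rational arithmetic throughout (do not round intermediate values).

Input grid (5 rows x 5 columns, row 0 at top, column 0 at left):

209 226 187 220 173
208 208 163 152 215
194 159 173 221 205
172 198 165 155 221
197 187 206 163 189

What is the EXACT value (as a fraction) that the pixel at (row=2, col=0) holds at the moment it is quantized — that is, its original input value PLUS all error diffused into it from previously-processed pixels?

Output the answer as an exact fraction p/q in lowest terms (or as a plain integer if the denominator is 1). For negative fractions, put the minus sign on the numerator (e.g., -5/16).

(0,0): OLD=209 → NEW=255, ERR=-46
(0,1): OLD=1647/8 → NEW=255, ERR=-393/8
(0,2): OLD=21185/128 → NEW=255, ERR=-11455/128
(0,3): OLD=370375/2048 → NEW=255, ERR=-151865/2048
(0,4): OLD=4605809/32768 → NEW=255, ERR=-3750031/32768
(1,0): OLD=23605/128 → NEW=255, ERR=-9035/128
(1,1): OLD=145523/1024 → NEW=255, ERR=-115597/1024
(1,2): OLD=2250223/32768 → NEW=0, ERR=2250223/32768
(1,3): OLD=17277891/131072 → NEW=255, ERR=-16145469/131072
(1,4): OLD=253149417/2097152 → NEW=0, ERR=253149417/2097152
(2,0): OLD=2470305/16384 → NEW=255, ERR=-1707615/16384
Target (2,0): original=194, with diffused error = 2470305/16384

Answer: 2470305/16384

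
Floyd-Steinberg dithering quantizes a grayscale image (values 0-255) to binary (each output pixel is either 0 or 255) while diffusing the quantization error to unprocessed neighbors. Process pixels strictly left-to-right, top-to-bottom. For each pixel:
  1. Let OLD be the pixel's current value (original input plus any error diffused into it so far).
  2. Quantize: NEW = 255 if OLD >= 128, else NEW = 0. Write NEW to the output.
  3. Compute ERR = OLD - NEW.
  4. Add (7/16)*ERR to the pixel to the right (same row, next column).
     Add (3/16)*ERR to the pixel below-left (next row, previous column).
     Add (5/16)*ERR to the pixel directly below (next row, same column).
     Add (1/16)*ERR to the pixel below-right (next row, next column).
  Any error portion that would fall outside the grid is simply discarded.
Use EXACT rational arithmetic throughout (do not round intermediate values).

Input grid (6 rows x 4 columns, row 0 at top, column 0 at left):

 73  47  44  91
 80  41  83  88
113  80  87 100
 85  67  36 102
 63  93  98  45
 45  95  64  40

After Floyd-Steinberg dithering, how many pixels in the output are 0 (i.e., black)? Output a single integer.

(0,0): OLD=73 → NEW=0, ERR=73
(0,1): OLD=1263/16 → NEW=0, ERR=1263/16
(0,2): OLD=20105/256 → NEW=0, ERR=20105/256
(0,3): OLD=513471/4096 → NEW=0, ERR=513471/4096
(1,0): OLD=30109/256 → NEW=0, ERR=30109/256
(1,1): OLD=279371/2048 → NEW=255, ERR=-242869/2048
(1,2): OLD=5511463/65536 → NEW=0, ERR=5511463/65536
(1,3): OLD=177079489/1048576 → NEW=255, ERR=-90307391/1048576
(2,0): OLD=4178537/32768 → NEW=0, ERR=4178537/32768
(2,1): OLD=127768851/1048576 → NEW=0, ERR=127768851/1048576
(2,2): OLD=299955711/2097152 → NEW=255, ERR=-234818049/2097152
(2,3): OLD=985009763/33554432 → NEW=0, ERR=985009763/33554432
(3,0): OLD=2477935833/16777216 → NEW=255, ERR=-1800254247/16777216
(3,1): OLD=12108681671/268435456 → NEW=0, ERR=12108681671/268435456
(3,2): OLD=145445103161/4294967296 → NEW=0, ERR=145445103161/4294967296
(3,3): OLD=8177001233167/68719476736 → NEW=0, ERR=8177001233167/68719476736
(4,0): OLD=162888644901/4294967296 → NEW=0, ERR=162888644901/4294967296
(4,1): OLD=4237648303343/34359738368 → NEW=0, ERR=4237648303343/34359738368
(4,2): OLD=206345650229007/1099511627776 → NEW=255, ERR=-74029814853873/1099511627776
(4,3): OLD=964833713084185/17592186044416 → NEW=0, ERR=964833713084185/17592186044416
(5,0): OLD=43967502331029/549755813888 → NEW=0, ERR=43967502331029/549755813888
(5,1): OLD=2784436483921843/17592186044416 → NEW=255, ERR=-1701570957404237/17592186044416
(5,2): OLD=163912302809583/8796093022208 → NEW=0, ERR=163912302809583/8796093022208
(5,3): OLD=17193462835519359/281474976710656 → NEW=0, ERR=17193462835519359/281474976710656
Output grid:
  Row 0: ....  (4 black, running=4)
  Row 1: .#.#  (2 black, running=6)
  Row 2: ..#.  (3 black, running=9)
  Row 3: #...  (3 black, running=12)
  Row 4: ..#.  (3 black, running=15)
  Row 5: .#..  (3 black, running=18)

Answer: 18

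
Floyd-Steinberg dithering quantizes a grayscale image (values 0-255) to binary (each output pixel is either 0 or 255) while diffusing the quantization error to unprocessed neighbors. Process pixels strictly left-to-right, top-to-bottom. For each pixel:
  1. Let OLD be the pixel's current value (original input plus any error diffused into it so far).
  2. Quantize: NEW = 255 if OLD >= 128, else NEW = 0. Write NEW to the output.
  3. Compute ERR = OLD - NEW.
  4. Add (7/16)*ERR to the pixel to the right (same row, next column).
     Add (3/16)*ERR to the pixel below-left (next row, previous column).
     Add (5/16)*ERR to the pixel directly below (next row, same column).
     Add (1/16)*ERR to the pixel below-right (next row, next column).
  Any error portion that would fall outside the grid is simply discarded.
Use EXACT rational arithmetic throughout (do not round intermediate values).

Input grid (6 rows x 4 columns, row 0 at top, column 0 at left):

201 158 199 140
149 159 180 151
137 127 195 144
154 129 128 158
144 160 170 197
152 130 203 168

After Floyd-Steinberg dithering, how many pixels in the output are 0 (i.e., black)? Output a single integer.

Answer: 9

Derivation:
(0,0): OLD=201 → NEW=255, ERR=-54
(0,1): OLD=1075/8 → NEW=255, ERR=-965/8
(0,2): OLD=18717/128 → NEW=255, ERR=-13923/128
(0,3): OLD=189259/2048 → NEW=0, ERR=189259/2048
(1,0): OLD=14017/128 → NEW=0, ERR=14017/128
(1,1): OLD=148935/1024 → NEW=255, ERR=-112185/1024
(1,2): OLD=3534547/32768 → NEW=0, ERR=3534547/32768
(1,3): OLD=115485749/524288 → NEW=255, ERR=-18207691/524288
(2,0): OLD=2468733/16384 → NEW=255, ERR=-1709187/16384
(2,1): OLD=38898351/524288 → NEW=0, ERR=38898351/524288
(2,2): OLD=259846123/1048576 → NEW=255, ERR=-7540757/1048576
(2,3): OLD=2294162399/16777216 → NEW=255, ERR=-1984027681/16777216
(3,0): OLD=1135070765/8388608 → NEW=255, ERR=-1004024275/8388608
(3,1): OLD=12341703155/134217728 → NEW=0, ERR=12341703155/134217728
(3,2): OLD=318785058061/2147483648 → NEW=255, ERR=-228823272179/2147483648
(3,3): OLD=2541854570715/34359738368 → NEW=0, ERR=2541854570715/34359738368
(4,0): OLD=265940812777/2147483648 → NEW=0, ERR=265940812777/2147483648
(4,1): OLD=3701490024891/17179869184 → NEW=255, ERR=-679376617029/17179869184
(4,2): OLD=76426393668059/549755813888 → NEW=255, ERR=-63761338873381/549755813888
(4,3): OLD=1431270561240685/8796093022208 → NEW=255, ERR=-811733159422355/8796093022208
(5,0): OLD=50380944515481/274877906944 → NEW=255, ERR=-19712921755239/274877906944
(5,1): OLD=635607761039823/8796093022208 → NEW=0, ERR=635607761039823/8796093022208
(5,2): OLD=785469282729811/4398046511104 → NEW=255, ERR=-336032577601709/4398046511104
(5,3): OLD=13860594738185307/140737488355328 → NEW=0, ERR=13860594738185307/140737488355328
Output grid:
  Row 0: ###.  (1 black, running=1)
  Row 1: .#.#  (2 black, running=3)
  Row 2: #.##  (1 black, running=4)
  Row 3: #.#.  (2 black, running=6)
  Row 4: .###  (1 black, running=7)
  Row 5: #.#.  (2 black, running=9)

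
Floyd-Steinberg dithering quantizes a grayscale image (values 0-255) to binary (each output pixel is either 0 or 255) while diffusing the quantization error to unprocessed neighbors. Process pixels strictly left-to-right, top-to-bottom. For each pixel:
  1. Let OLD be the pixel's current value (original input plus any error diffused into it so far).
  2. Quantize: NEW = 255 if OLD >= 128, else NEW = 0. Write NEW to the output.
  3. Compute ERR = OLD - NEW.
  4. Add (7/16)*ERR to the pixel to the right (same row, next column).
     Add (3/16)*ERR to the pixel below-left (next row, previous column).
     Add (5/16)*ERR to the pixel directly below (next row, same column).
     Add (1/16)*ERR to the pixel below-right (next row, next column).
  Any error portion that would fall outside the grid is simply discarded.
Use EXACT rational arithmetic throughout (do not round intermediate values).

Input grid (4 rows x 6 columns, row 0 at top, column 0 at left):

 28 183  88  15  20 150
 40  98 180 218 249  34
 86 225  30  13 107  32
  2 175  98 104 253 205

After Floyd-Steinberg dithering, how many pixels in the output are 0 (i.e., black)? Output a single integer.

(0,0): OLD=28 → NEW=0, ERR=28
(0,1): OLD=781/4 → NEW=255, ERR=-239/4
(0,2): OLD=3959/64 → NEW=0, ERR=3959/64
(0,3): OLD=43073/1024 → NEW=0, ERR=43073/1024
(0,4): OLD=629191/16384 → NEW=0, ERR=629191/16384
(0,5): OLD=43725937/262144 → NEW=255, ERR=-23120783/262144
(1,0): OLD=2403/64 → NEW=0, ERR=2403/64
(1,1): OLD=55861/512 → NEW=0, ERR=55861/512
(1,2): OLD=4115929/16384 → NEW=255, ERR=-61991/16384
(1,3): OLD=15765093/65536 → NEW=255, ERR=-946587/65536
(1,4): OLD=1009876879/4194304 → NEW=255, ERR=-59670641/4194304
(1,5): OLD=175417145/67108864 → NEW=0, ERR=175417145/67108864
(2,0): OLD=968215/8192 → NEW=0, ERR=968215/8192
(2,1): OLD=81904365/262144 → NEW=255, ERR=15057645/262144
(2,2): OLD=243515143/4194304 → NEW=0, ERR=243515143/4194304
(2,3): OLD=1039615887/33554432 → NEW=0, ERR=1039615887/33554432
(2,4): OLD=124228292653/1073741824 → NEW=0, ERR=124228292653/1073741824
(2,5): OLD=1418111549963/17179869184 → NEW=0, ERR=1418111549963/17179869184
(3,0): OLD=208475943/4194304 → NEW=0, ERR=208475943/4194304
(3,1): OLD=7817132955/33554432 → NEW=255, ERR=-739247205/33554432
(3,2): OLD=31112725441/268435456 → NEW=0, ERR=31112725441/268435456
(3,3): OLD=3259226003971/17179869184 → NEW=255, ERR=-1121640637949/17179869184
(3,4): OLD=38208753693731/137438953472 → NEW=255, ERR=3161820558371/137438953472
(3,5): OLD=545558194754861/2199023255552 → NEW=255, ERR=-15192735410899/2199023255552
Output grid:
  Row 0: .#...#  (4 black, running=4)
  Row 1: ..###.  (3 black, running=7)
  Row 2: .#....  (5 black, running=12)
  Row 3: .#.###  (2 black, running=14)

Answer: 14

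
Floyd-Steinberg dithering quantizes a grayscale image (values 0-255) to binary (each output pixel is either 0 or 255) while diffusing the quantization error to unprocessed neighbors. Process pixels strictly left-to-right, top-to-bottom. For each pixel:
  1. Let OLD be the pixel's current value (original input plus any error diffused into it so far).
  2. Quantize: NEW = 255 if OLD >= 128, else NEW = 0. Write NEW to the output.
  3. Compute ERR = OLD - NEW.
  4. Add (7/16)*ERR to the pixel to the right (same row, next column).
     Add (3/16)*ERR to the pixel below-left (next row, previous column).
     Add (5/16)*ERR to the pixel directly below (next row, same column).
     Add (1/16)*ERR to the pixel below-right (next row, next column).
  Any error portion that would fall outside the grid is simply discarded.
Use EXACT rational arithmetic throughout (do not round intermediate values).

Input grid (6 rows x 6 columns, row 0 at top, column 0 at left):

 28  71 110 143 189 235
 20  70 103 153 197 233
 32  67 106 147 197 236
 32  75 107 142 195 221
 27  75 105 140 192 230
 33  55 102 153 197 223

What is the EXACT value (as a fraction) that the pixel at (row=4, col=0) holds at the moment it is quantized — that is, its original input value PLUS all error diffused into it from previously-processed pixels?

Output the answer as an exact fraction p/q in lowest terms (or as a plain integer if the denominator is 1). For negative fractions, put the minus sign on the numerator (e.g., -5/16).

(0,0): OLD=28 → NEW=0, ERR=28
(0,1): OLD=333/4 → NEW=0, ERR=333/4
(0,2): OLD=9371/64 → NEW=255, ERR=-6949/64
(0,3): OLD=97789/1024 → NEW=0, ERR=97789/1024
(0,4): OLD=3781099/16384 → NEW=255, ERR=-396821/16384
(0,5): OLD=58826093/262144 → NEW=255, ERR=-8020627/262144
(1,0): OLD=2839/64 → NEW=0, ERR=2839/64
(1,1): OLD=49569/512 → NEW=0, ERR=49569/512
(1,2): OLD=2204213/16384 → NEW=255, ERR=-1973707/16384
(1,3): OLD=7786449/65536 → NEW=0, ERR=7786449/65536
(1,4): OLD=1013524883/4194304 → NEW=255, ERR=-56022637/4194304
(1,5): OLD=14500970517/67108864 → NEW=255, ERR=-2611789803/67108864
(2,0): OLD=524411/8192 → NEW=0, ERR=524411/8192
(2,1): OLD=27642105/262144 → NEW=0, ERR=27642105/262144
(2,2): OLD=599011115/4194304 → NEW=255, ERR=-470536405/4194304
(2,3): OLD=4194787475/33554432 → NEW=0, ERR=4194787475/33554432
(2,4): OLD=265910307385/1073741824 → NEW=255, ERR=-7893857735/1073741824
(2,5): OLD=3775907143967/17179869184 → NEW=255, ERR=-604959497953/17179869184
(3,0): OLD=301049803/4194304 → NEW=0, ERR=301049803/4194304
(3,1): OLD=4104385519/33554432 → NEW=0, ERR=4104385519/33554432
(3,2): OLD=41738490941/268435456 → NEW=255, ERR=-26712550339/268435456
(3,3): OLD=2218617117751/17179869184 → NEW=255, ERR=-2162249524169/17179869184
(3,4): OLD=19083394629719/137438953472 → NEW=255, ERR=-15963538505641/137438953472
(3,5): OLD=349030576229305/2199023255552 → NEW=255, ERR=-211720353936455/2199023255552
(4,0): OLD=38850663301/536870912 → NEW=0, ERR=38850663301/536870912
Target (4,0): original=27, with diffused error = 38850663301/536870912

Answer: 38850663301/536870912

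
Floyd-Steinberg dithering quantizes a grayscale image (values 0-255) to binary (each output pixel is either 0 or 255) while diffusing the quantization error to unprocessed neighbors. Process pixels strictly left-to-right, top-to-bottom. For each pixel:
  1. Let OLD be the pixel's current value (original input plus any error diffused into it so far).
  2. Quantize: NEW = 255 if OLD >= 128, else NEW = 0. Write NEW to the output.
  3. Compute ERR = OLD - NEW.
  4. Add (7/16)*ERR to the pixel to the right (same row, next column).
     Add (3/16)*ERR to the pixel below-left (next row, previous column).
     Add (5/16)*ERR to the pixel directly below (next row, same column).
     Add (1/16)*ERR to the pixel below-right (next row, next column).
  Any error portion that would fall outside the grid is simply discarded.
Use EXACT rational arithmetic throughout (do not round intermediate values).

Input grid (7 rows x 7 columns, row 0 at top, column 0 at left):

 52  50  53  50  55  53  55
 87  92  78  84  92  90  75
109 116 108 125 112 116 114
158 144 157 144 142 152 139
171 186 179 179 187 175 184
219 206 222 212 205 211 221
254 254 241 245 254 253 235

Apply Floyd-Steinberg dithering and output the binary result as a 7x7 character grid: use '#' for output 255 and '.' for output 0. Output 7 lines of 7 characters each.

(0,0): OLD=52 → NEW=0, ERR=52
(0,1): OLD=291/4 → NEW=0, ERR=291/4
(0,2): OLD=5429/64 → NEW=0, ERR=5429/64
(0,3): OLD=89203/1024 → NEW=0, ERR=89203/1024
(0,4): OLD=1525541/16384 → NEW=0, ERR=1525541/16384
(0,5): OLD=24572419/262144 → NEW=0, ERR=24572419/262144
(0,6): OLD=402693653/4194304 → NEW=0, ERR=402693653/4194304
(1,0): OLD=7481/64 → NEW=0, ERR=7481/64
(1,1): OLD=94735/512 → NEW=255, ERR=-35825/512
(1,2): OLD=1552827/16384 → NEW=0, ERR=1552827/16384
(1,3): OLD=11498143/65536 → NEW=255, ERR=-5213537/65536
(1,4): OLD=458493437/4194304 → NEW=0, ERR=458493437/4194304
(1,5): OLD=6406832397/33554432 → NEW=255, ERR=-2149547763/33554432
(1,6): OLD=44471499811/536870912 → NEW=0, ERR=44471499811/536870912
(2,0): OLD=1084693/8192 → NEW=255, ERR=-1004267/8192
(2,1): OLD=17190583/262144 → NEW=0, ERR=17190583/262144
(2,2): OLD=616640229/4194304 → NEW=255, ERR=-452907291/4194304
(2,3): OLD=2661464573/33554432 → NEW=0, ERR=2661464573/33554432
(2,4): OLD=43990778701/268435456 → NEW=255, ERR=-24460262579/268435456
(2,5): OLD=674126574895/8589934592 → NEW=0, ERR=674126574895/8589934592
(2,6): OLD=23394362477625/137438953472 → NEW=255, ERR=-11652570657735/137438953472
(3,0): OLD=553589061/4194304 → NEW=255, ERR=-515958459/4194304
(3,1): OLD=2777153633/33554432 → NEW=0, ERR=2777153633/33554432
(3,2): OLD=47898652659/268435456 → NEW=255, ERR=-20552388621/268435456
(3,3): OLD=119675074709/1073741824 → NEW=0, ERR=119675074709/1073741824
(3,4): OLD=25008208219461/137438953472 → NEW=255, ERR=-10038724915899/137438953472
(3,5): OLD=135214610005279/1099511627776 → NEW=0, ERR=135214610005279/1099511627776
(3,6): OLD=3012001505487937/17592186044416 → NEW=255, ERR=-1474005935838143/17592186044416
(4,0): OLD=79498048491/536870912 → NEW=255, ERR=-57404034069/536870912
(4,1): OLD=1228714871791/8589934592 → NEW=255, ERR=-961718449169/8589934592
(4,2): OLD=18164314471009/137438953472 → NEW=255, ERR=-16882618664351/137438953472
(4,3): OLD=155699941092731/1099511627776 → NEW=255, ERR=-124675523990149/1099511627776
(4,4): OLD=1271826116128321/8796093022208 → NEW=255, ERR=-971177604534719/8796093022208
(4,5): OLD=40771828664551553/281474976710656 → NEW=255, ERR=-31004290396665727/281474976710656
(4,6): OLD=528326763953811159/4503599627370496 → NEW=0, ERR=528326763953811159/4503599627370496
(5,0): OLD=22621652737341/137438953472 → NEW=255, ERR=-12425280398019/137438953472
(5,1): OLD=111870531604671/1099511627776 → NEW=0, ERR=111870531604671/1099511627776
(5,2): OLD=1758063871527465/8796093022208 → NEW=255, ERR=-484939849135575/8796093022208
(5,3): OLD=8730363609825965/70368744177664 → NEW=0, ERR=8730363609825965/70368744177664
(5,4): OLD=887369882629048335/4503599627370496 → NEW=255, ERR=-261048022350428145/4503599627370496
(5,5): OLD=5992105156078098335/36028797018963968 → NEW=255, ERR=-3195238083757713505/36028797018963968
(5,6): OLD=122195681060131829617/576460752303423488 → NEW=255, ERR=-24801810777241159823/576460752303423488
(6,0): OLD=4307015634174917/17592186044416 → NEW=255, ERR=-178991807151163/17592186044416
(6,1): OLD=74691268977062281/281474976710656 → NEW=255, ERR=2915149915845001/281474976710656
(6,2): OLD=1161586403154219899/4503599627370496 → NEW=255, ERR=13168498174743419/4503599627370496
(6,3): OLD=9754286555925579109/36028797018963968 → NEW=255, ERR=566943316089767269/36028797018963968
(6,4): OLD=16853993165079820575/72057594037927936 → NEW=255, ERR=-1520693314591803105/72057594037927936
(6,5): OLD=1884915673813921943115/9223372036854775808 → NEW=255, ERR=-467044195584045887925/9223372036854775808
(6,6): OLD=28608443677864368379485/147573952589676412928 → NEW=255, ERR=-9022914232503116917155/147573952589676412928
Row 0: .......
Row 1: .#.#.#.
Row 2: #.#.#.#
Row 3: #.#.#.#
Row 4: ######.
Row 5: #.#.###
Row 6: #######

Answer: .......
.#.#.#.
#.#.#.#
#.#.#.#
######.
#.#.###
#######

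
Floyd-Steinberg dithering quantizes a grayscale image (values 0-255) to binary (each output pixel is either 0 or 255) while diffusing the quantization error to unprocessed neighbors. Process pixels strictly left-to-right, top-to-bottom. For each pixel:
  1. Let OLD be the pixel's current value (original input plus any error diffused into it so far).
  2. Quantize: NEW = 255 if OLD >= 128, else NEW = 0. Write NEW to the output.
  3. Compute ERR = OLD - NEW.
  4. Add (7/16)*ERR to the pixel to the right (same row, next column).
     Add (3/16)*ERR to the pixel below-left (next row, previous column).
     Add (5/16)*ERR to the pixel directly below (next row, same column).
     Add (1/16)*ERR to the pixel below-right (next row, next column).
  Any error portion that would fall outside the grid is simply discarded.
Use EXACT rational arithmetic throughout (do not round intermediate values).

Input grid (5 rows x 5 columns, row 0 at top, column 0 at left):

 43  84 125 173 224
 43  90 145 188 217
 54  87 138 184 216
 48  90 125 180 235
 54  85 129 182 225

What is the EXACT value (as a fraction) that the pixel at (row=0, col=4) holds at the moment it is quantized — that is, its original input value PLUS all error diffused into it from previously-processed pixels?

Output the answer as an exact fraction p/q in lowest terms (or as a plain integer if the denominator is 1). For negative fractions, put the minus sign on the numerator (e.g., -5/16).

(0,0): OLD=43 → NEW=0, ERR=43
(0,1): OLD=1645/16 → NEW=0, ERR=1645/16
(0,2): OLD=43515/256 → NEW=255, ERR=-21765/256
(0,3): OLD=556253/4096 → NEW=255, ERR=-488227/4096
(0,4): OLD=11262475/65536 → NEW=255, ERR=-5449205/65536
Target (0,4): original=224, with diffused error = 11262475/65536

Answer: 11262475/65536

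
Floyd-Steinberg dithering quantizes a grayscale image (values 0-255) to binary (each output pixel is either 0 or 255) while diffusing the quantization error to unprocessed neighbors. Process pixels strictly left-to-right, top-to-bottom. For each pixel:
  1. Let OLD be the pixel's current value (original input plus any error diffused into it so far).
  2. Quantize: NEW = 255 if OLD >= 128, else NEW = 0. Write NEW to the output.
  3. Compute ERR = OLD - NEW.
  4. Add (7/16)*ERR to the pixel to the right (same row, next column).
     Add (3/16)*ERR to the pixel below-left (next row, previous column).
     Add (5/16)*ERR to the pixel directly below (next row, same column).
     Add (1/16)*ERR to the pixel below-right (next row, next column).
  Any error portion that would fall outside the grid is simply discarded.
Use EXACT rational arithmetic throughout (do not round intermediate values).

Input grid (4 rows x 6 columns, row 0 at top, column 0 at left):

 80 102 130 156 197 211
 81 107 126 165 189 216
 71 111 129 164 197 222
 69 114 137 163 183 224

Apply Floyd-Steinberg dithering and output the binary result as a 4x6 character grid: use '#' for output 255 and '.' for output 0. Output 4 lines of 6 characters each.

(0,0): OLD=80 → NEW=0, ERR=80
(0,1): OLD=137 → NEW=255, ERR=-118
(0,2): OLD=627/8 → NEW=0, ERR=627/8
(0,3): OLD=24357/128 → NEW=255, ERR=-8283/128
(0,4): OLD=345475/2048 → NEW=255, ERR=-176765/2048
(0,5): OLD=5676693/32768 → NEW=255, ERR=-2679147/32768
(1,0): OLD=671/8 → NEW=0, ERR=671/8
(1,1): OLD=8097/64 → NEW=0, ERR=8097/64
(1,2): OLD=381613/2048 → NEW=255, ERR=-140627/2048
(1,3): OLD=847477/8192 → NEW=0, ERR=847477/8192
(1,4): OLD=98520699/524288 → NEW=255, ERR=-35172741/524288
(1,5): OLD=1306146541/8388608 → NEW=255, ERR=-832948499/8388608
(2,0): OLD=123835/1024 → NEW=0, ERR=123835/1024
(2,1): OLD=6416353/32768 → NEW=255, ERR=-1939487/32768
(2,2): OLD=57121971/524288 → NEW=0, ERR=57121971/524288
(2,3): OLD=952629707/4194304 → NEW=255, ERR=-116917813/4194304
(2,4): OLD=20359194705/134217728 → NEW=255, ERR=-13866325935/134217728
(2,5): OLD=304036986695/2147483648 → NEW=255, ERR=-243571343545/2147483648
(3,0): OLD=50171011/524288 → NEW=0, ERR=50171011/524288
(3,1): OLD=693554431/4194304 → NEW=255, ERR=-375993089/4194304
(3,2): OLD=4123916905/33554432 → NEW=0, ERR=4123916905/33554432
(3,3): OLD=419826904655/2147483648 → NEW=255, ERR=-127781425585/2147483648
(3,4): OLD=1746740058279/17179869184 → NEW=0, ERR=1746740058279/17179869184
(3,5): OLD=62282088101929/274877906944 → NEW=255, ERR=-7811778168791/274877906944
Row 0: .#.###
Row 1: ..#.##
Row 2: .#.###
Row 3: .#.#.#

Answer: .#.###
..#.##
.#.###
.#.#.#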